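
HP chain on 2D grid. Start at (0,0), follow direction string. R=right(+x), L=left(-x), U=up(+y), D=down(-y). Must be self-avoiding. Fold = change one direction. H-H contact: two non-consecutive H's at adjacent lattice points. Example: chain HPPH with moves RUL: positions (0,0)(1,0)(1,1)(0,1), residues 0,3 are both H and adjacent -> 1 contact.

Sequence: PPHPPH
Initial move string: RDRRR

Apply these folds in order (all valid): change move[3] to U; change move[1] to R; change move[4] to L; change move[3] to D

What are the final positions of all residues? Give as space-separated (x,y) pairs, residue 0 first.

Initial moves: RDRRR
Fold: move[3]->U => RDRUR (positions: [(0, 0), (1, 0), (1, -1), (2, -1), (2, 0), (3, 0)])
Fold: move[1]->R => RRRUR (positions: [(0, 0), (1, 0), (2, 0), (3, 0), (3, 1), (4, 1)])
Fold: move[4]->L => RRRUL (positions: [(0, 0), (1, 0), (2, 0), (3, 0), (3, 1), (2, 1)])
Fold: move[3]->D => RRRDL (positions: [(0, 0), (1, 0), (2, 0), (3, 0), (3, -1), (2, -1)])

Answer: (0,0) (1,0) (2,0) (3,0) (3,-1) (2,-1)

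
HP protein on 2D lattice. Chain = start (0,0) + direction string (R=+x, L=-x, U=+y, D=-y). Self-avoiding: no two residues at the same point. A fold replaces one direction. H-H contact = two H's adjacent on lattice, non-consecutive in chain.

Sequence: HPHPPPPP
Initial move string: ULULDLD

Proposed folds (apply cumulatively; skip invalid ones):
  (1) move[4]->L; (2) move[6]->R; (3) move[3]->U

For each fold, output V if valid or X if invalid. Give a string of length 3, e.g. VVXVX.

Answer: VXV

Derivation:
Initial: ULULDLD -> [(0, 0), (0, 1), (-1, 1), (-1, 2), (-2, 2), (-2, 1), (-3, 1), (-3, 0)]
Fold 1: move[4]->L => ULULLLD VALID
Fold 2: move[6]->R => ULULLLR INVALID (collision), skipped
Fold 3: move[3]->U => ULUULLD VALID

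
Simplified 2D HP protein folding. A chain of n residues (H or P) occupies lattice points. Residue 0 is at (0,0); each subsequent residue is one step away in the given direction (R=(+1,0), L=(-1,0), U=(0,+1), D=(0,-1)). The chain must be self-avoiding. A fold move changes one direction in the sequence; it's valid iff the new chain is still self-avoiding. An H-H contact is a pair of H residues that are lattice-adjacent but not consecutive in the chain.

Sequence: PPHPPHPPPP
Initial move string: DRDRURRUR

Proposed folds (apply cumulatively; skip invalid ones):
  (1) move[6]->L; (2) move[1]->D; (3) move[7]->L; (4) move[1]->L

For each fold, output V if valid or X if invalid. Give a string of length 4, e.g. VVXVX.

Answer: XVXX

Derivation:
Initial: DRDRURRUR -> [(0, 0), (0, -1), (1, -1), (1, -2), (2, -2), (2, -1), (3, -1), (4, -1), (4, 0), (5, 0)]
Fold 1: move[6]->L => DRDRURLUR INVALID (collision), skipped
Fold 2: move[1]->D => DDDRURRUR VALID
Fold 3: move[7]->L => DDDRURRLR INVALID (collision), skipped
Fold 4: move[1]->L => DLDRURRUR INVALID (collision), skipped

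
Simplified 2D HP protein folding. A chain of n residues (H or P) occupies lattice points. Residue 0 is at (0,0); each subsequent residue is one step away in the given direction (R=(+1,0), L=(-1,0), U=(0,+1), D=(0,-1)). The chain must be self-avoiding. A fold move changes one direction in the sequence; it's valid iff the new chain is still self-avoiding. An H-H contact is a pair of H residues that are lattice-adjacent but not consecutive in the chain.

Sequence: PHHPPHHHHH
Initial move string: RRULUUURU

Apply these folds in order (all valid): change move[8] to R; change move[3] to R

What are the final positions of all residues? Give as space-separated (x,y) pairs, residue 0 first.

Answer: (0,0) (1,0) (2,0) (2,1) (3,1) (3,2) (3,3) (3,4) (4,4) (5,4)

Derivation:
Initial moves: RRULUUURU
Fold: move[8]->R => RRULUUURR (positions: [(0, 0), (1, 0), (2, 0), (2, 1), (1, 1), (1, 2), (1, 3), (1, 4), (2, 4), (3, 4)])
Fold: move[3]->R => RRURUUURR (positions: [(0, 0), (1, 0), (2, 0), (2, 1), (3, 1), (3, 2), (3, 3), (3, 4), (4, 4), (5, 4)])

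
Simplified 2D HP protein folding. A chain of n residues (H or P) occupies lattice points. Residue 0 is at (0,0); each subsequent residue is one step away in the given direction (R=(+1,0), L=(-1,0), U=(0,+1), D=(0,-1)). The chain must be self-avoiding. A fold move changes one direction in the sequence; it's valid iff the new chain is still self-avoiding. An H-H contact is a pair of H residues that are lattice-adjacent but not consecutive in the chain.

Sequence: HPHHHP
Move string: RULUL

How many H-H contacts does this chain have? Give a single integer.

Positions: [(0, 0), (1, 0), (1, 1), (0, 1), (0, 2), (-1, 2)]
H-H contact: residue 0 @(0,0) - residue 3 @(0, 1)

Answer: 1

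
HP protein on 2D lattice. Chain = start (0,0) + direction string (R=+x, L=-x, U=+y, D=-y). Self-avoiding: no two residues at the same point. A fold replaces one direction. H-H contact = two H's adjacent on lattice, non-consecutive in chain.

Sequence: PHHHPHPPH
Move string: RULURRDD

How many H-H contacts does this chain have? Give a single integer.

Positions: [(0, 0), (1, 0), (1, 1), (0, 1), (0, 2), (1, 2), (2, 2), (2, 1), (2, 0)]
H-H contact: residue 1 @(1,0) - residue 8 @(2, 0)
H-H contact: residue 2 @(1,1) - residue 5 @(1, 2)

Answer: 2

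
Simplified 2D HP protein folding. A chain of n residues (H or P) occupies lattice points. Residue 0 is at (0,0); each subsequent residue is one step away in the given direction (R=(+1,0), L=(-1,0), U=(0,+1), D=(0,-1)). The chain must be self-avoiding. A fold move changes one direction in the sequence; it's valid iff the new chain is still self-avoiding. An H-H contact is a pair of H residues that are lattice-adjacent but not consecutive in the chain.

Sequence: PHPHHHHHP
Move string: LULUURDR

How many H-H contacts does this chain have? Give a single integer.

Positions: [(0, 0), (-1, 0), (-1, 1), (-2, 1), (-2, 2), (-2, 3), (-1, 3), (-1, 2), (0, 2)]
H-H contact: residue 4 @(-2,2) - residue 7 @(-1, 2)

Answer: 1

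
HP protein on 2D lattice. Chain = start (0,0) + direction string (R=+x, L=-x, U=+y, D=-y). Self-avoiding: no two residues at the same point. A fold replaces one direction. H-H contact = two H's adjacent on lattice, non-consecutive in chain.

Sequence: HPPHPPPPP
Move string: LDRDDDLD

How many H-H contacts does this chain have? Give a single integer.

Answer: 1

Derivation:
Positions: [(0, 0), (-1, 0), (-1, -1), (0, -1), (0, -2), (0, -3), (0, -4), (-1, -4), (-1, -5)]
H-H contact: residue 0 @(0,0) - residue 3 @(0, -1)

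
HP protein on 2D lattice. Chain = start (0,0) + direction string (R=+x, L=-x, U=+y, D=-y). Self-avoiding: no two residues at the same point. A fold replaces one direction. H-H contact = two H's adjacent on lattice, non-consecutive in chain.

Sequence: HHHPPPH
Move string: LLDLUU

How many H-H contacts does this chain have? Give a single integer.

Answer: 0

Derivation:
Positions: [(0, 0), (-1, 0), (-2, 0), (-2, -1), (-3, -1), (-3, 0), (-3, 1)]
No H-H contacts found.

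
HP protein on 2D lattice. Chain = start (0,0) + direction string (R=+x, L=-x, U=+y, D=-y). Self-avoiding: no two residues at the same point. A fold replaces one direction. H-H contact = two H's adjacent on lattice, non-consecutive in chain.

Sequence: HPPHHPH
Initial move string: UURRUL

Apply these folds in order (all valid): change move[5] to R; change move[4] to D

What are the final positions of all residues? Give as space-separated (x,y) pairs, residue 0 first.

Answer: (0,0) (0,1) (0,2) (1,2) (2,2) (2,1) (3,1)

Derivation:
Initial moves: UURRUL
Fold: move[5]->R => UURRUR (positions: [(0, 0), (0, 1), (0, 2), (1, 2), (2, 2), (2, 3), (3, 3)])
Fold: move[4]->D => UURRDR (positions: [(0, 0), (0, 1), (0, 2), (1, 2), (2, 2), (2, 1), (3, 1)])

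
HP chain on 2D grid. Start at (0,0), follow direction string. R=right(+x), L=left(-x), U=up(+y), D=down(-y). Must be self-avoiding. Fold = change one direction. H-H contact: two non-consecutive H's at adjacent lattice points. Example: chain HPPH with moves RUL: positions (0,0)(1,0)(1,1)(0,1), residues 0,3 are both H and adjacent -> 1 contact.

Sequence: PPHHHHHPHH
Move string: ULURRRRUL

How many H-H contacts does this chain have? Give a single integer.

Positions: [(0, 0), (0, 1), (-1, 1), (-1, 2), (0, 2), (1, 2), (2, 2), (3, 2), (3, 3), (2, 3)]
H-H contact: residue 6 @(2,2) - residue 9 @(2, 3)

Answer: 1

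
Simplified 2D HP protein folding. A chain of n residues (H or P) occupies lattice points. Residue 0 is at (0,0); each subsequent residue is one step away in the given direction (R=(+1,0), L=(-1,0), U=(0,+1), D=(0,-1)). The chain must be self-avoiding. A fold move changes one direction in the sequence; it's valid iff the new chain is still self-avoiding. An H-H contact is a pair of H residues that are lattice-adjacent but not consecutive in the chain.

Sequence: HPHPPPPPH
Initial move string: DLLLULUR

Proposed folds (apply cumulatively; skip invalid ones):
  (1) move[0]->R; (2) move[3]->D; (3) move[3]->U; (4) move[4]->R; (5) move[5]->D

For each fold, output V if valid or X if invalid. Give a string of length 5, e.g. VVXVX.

Initial: DLLLULUR -> [(0, 0), (0, -1), (-1, -1), (-2, -1), (-3, -1), (-3, 0), (-4, 0), (-4, 1), (-3, 1)]
Fold 1: move[0]->R => RLLLULUR INVALID (collision), skipped
Fold 2: move[3]->D => DLLDULUR INVALID (collision), skipped
Fold 3: move[3]->U => DLLUULUR VALID
Fold 4: move[4]->R => DLLURLUR INVALID (collision), skipped
Fold 5: move[5]->D => DLLUUDUR INVALID (collision), skipped

Answer: XXVXX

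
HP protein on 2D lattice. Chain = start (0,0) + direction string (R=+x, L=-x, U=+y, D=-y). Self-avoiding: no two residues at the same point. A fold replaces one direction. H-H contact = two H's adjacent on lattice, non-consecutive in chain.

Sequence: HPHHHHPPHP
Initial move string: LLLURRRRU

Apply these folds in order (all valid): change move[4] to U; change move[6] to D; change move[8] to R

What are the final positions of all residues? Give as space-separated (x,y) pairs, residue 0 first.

Initial moves: LLLURRRRU
Fold: move[4]->U => LLLUURRRU (positions: [(0, 0), (-1, 0), (-2, 0), (-3, 0), (-3, 1), (-3, 2), (-2, 2), (-1, 2), (0, 2), (0, 3)])
Fold: move[6]->D => LLLUURDRU (positions: [(0, 0), (-1, 0), (-2, 0), (-3, 0), (-3, 1), (-3, 2), (-2, 2), (-2, 1), (-1, 1), (-1, 2)])
Fold: move[8]->R => LLLUURDRR (positions: [(0, 0), (-1, 0), (-2, 0), (-3, 0), (-3, 1), (-3, 2), (-2, 2), (-2, 1), (-1, 1), (0, 1)])

Answer: (0,0) (-1,0) (-2,0) (-3,0) (-3,1) (-3,2) (-2,2) (-2,1) (-1,1) (0,1)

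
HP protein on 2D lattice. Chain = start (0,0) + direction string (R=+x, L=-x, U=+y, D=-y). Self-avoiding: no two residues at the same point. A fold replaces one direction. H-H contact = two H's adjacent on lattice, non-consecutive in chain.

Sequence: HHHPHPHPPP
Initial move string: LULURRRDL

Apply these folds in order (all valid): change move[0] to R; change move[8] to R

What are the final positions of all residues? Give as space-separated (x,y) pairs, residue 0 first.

Answer: (0,0) (1,0) (1,1) (0,1) (0,2) (1,2) (2,2) (3,2) (3,1) (4,1)

Derivation:
Initial moves: LULURRRDL
Fold: move[0]->R => RULURRRDL (positions: [(0, 0), (1, 0), (1, 1), (0, 1), (0, 2), (1, 2), (2, 2), (3, 2), (3, 1), (2, 1)])
Fold: move[8]->R => RULURRRDR (positions: [(0, 0), (1, 0), (1, 1), (0, 1), (0, 2), (1, 2), (2, 2), (3, 2), (3, 1), (4, 1)])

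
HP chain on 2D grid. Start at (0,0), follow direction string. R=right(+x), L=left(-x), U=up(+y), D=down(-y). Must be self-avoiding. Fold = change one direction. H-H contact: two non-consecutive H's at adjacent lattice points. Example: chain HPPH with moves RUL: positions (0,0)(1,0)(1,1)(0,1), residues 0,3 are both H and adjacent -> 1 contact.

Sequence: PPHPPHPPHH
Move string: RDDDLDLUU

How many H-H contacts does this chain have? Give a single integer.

Answer: 1

Derivation:
Positions: [(0, 0), (1, 0), (1, -1), (1, -2), (1, -3), (0, -3), (0, -4), (-1, -4), (-1, -3), (-1, -2)]
H-H contact: residue 5 @(0,-3) - residue 8 @(-1, -3)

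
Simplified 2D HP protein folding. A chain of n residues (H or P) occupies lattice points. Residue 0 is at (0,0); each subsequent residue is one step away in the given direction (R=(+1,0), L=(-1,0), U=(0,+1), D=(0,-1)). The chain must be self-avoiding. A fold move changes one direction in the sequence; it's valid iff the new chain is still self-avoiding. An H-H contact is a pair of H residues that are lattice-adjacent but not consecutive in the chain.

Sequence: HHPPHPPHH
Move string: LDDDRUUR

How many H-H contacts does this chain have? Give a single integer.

Answer: 1

Derivation:
Positions: [(0, 0), (-1, 0), (-1, -1), (-1, -2), (-1, -3), (0, -3), (0, -2), (0, -1), (1, -1)]
H-H contact: residue 0 @(0,0) - residue 7 @(0, -1)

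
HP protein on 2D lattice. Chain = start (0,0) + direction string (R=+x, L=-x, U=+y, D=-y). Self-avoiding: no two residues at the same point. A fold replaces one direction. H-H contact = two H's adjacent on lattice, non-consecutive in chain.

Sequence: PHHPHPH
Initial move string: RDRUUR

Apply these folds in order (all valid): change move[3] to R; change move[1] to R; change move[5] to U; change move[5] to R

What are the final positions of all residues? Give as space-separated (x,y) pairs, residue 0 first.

Initial moves: RDRUUR
Fold: move[3]->R => RDRRUR (positions: [(0, 0), (1, 0), (1, -1), (2, -1), (3, -1), (3, 0), (4, 0)])
Fold: move[1]->R => RRRRUR (positions: [(0, 0), (1, 0), (2, 0), (3, 0), (4, 0), (4, 1), (5, 1)])
Fold: move[5]->U => RRRRUU (positions: [(0, 0), (1, 0), (2, 0), (3, 0), (4, 0), (4, 1), (4, 2)])
Fold: move[5]->R => RRRRUR (positions: [(0, 0), (1, 0), (2, 0), (3, 0), (4, 0), (4, 1), (5, 1)])

Answer: (0,0) (1,0) (2,0) (3,0) (4,0) (4,1) (5,1)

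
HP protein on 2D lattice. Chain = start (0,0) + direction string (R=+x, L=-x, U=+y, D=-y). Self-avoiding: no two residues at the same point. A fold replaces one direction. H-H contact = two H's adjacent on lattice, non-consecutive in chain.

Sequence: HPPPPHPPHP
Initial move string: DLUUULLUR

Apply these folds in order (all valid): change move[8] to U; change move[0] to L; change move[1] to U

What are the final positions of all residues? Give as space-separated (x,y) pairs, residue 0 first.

Answer: (0,0) (-1,0) (-1,1) (-1,2) (-1,3) (-1,4) (-2,4) (-3,4) (-3,5) (-3,6)

Derivation:
Initial moves: DLUUULLUR
Fold: move[8]->U => DLUUULLUU (positions: [(0, 0), (0, -1), (-1, -1), (-1, 0), (-1, 1), (-1, 2), (-2, 2), (-3, 2), (-3, 3), (-3, 4)])
Fold: move[0]->L => LLUUULLUU (positions: [(0, 0), (-1, 0), (-2, 0), (-2, 1), (-2, 2), (-2, 3), (-3, 3), (-4, 3), (-4, 4), (-4, 5)])
Fold: move[1]->U => LUUUULLUU (positions: [(0, 0), (-1, 0), (-1, 1), (-1, 2), (-1, 3), (-1, 4), (-2, 4), (-3, 4), (-3, 5), (-3, 6)])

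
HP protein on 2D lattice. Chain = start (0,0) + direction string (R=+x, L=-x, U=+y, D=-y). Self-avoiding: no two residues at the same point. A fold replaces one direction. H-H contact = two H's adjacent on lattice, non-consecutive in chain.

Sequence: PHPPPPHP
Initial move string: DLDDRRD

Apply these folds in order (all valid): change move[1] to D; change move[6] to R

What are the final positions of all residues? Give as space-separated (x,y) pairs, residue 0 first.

Initial moves: DLDDRRD
Fold: move[1]->D => DDDDRRD (positions: [(0, 0), (0, -1), (0, -2), (0, -3), (0, -4), (1, -4), (2, -4), (2, -5)])
Fold: move[6]->R => DDDDRRR (positions: [(0, 0), (0, -1), (0, -2), (0, -3), (0, -4), (1, -4), (2, -4), (3, -4)])

Answer: (0,0) (0,-1) (0,-2) (0,-3) (0,-4) (1,-4) (2,-4) (3,-4)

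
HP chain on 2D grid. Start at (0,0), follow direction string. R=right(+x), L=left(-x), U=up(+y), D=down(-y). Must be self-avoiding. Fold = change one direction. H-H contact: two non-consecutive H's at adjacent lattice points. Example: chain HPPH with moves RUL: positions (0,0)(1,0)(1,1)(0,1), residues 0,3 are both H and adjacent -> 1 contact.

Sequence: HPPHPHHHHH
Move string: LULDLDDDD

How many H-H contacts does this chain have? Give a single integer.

Positions: [(0, 0), (-1, 0), (-1, 1), (-2, 1), (-2, 0), (-3, 0), (-3, -1), (-3, -2), (-3, -3), (-3, -4)]
No H-H contacts found.

Answer: 0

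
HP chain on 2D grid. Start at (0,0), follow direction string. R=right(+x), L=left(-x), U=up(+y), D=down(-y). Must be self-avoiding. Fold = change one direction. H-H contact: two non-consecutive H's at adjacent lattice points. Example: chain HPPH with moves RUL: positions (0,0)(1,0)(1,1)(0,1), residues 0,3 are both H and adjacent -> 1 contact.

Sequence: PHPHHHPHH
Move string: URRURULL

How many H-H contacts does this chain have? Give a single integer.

Positions: [(0, 0), (0, 1), (1, 1), (2, 1), (2, 2), (3, 2), (3, 3), (2, 3), (1, 3)]
H-H contact: residue 4 @(2,2) - residue 7 @(2, 3)

Answer: 1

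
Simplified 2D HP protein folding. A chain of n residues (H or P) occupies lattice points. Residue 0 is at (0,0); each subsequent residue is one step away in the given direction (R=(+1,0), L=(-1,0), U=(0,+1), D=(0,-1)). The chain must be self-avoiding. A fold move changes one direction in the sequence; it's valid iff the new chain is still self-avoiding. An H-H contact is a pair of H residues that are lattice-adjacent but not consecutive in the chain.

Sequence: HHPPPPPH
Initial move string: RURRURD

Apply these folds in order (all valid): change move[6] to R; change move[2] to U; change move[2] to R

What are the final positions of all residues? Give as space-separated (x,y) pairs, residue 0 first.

Answer: (0,0) (1,0) (1,1) (2,1) (3,1) (3,2) (4,2) (5,2)

Derivation:
Initial moves: RURRURD
Fold: move[6]->R => RURRURR (positions: [(0, 0), (1, 0), (1, 1), (2, 1), (3, 1), (3, 2), (4, 2), (5, 2)])
Fold: move[2]->U => RUURURR (positions: [(0, 0), (1, 0), (1, 1), (1, 2), (2, 2), (2, 3), (3, 3), (4, 3)])
Fold: move[2]->R => RURRURR (positions: [(0, 0), (1, 0), (1, 1), (2, 1), (3, 1), (3, 2), (4, 2), (5, 2)])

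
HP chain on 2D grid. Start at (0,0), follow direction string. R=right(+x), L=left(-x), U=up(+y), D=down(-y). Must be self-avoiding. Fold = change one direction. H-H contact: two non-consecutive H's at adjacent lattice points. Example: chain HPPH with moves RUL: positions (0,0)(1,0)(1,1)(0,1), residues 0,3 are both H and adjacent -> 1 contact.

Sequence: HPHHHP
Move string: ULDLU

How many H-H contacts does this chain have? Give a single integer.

Positions: [(0, 0), (0, 1), (-1, 1), (-1, 0), (-2, 0), (-2, 1)]
H-H contact: residue 0 @(0,0) - residue 3 @(-1, 0)

Answer: 1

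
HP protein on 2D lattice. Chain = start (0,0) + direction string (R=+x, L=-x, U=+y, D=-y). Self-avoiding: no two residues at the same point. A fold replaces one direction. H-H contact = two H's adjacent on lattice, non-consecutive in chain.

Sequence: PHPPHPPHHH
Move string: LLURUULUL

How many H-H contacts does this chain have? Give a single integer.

Positions: [(0, 0), (-1, 0), (-2, 0), (-2, 1), (-1, 1), (-1, 2), (-1, 3), (-2, 3), (-2, 4), (-3, 4)]
H-H contact: residue 1 @(-1,0) - residue 4 @(-1, 1)

Answer: 1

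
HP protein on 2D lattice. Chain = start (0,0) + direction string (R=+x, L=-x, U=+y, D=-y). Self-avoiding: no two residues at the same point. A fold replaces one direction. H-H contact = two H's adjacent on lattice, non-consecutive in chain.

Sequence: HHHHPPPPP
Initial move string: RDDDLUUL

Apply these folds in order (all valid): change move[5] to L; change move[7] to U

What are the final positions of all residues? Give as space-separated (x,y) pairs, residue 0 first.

Answer: (0,0) (1,0) (1,-1) (1,-2) (1,-3) (0,-3) (-1,-3) (-1,-2) (-1,-1)

Derivation:
Initial moves: RDDDLUUL
Fold: move[5]->L => RDDDLLUL (positions: [(0, 0), (1, 0), (1, -1), (1, -2), (1, -3), (0, -3), (-1, -3), (-1, -2), (-2, -2)])
Fold: move[7]->U => RDDDLLUU (positions: [(0, 0), (1, 0), (1, -1), (1, -2), (1, -3), (0, -3), (-1, -3), (-1, -2), (-1, -1)])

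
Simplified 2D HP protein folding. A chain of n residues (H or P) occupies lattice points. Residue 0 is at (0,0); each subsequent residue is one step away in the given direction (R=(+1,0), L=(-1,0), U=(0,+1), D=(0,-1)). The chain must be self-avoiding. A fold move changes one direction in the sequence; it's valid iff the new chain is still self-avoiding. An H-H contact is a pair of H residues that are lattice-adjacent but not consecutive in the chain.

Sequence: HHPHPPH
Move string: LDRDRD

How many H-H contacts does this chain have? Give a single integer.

Positions: [(0, 0), (-1, 0), (-1, -1), (0, -1), (0, -2), (1, -2), (1, -3)]
H-H contact: residue 0 @(0,0) - residue 3 @(0, -1)

Answer: 1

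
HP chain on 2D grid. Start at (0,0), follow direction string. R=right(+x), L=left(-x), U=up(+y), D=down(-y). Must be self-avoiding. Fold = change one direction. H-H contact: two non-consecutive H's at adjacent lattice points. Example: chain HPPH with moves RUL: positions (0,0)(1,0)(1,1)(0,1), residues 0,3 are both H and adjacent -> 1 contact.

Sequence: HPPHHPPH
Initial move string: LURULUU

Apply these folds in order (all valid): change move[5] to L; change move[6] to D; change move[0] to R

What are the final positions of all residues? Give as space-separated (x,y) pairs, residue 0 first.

Initial moves: LURULUU
Fold: move[5]->L => LURULLU (positions: [(0, 0), (-1, 0), (-1, 1), (0, 1), (0, 2), (-1, 2), (-2, 2), (-2, 3)])
Fold: move[6]->D => LURULLD (positions: [(0, 0), (-1, 0), (-1, 1), (0, 1), (0, 2), (-1, 2), (-2, 2), (-2, 1)])
Fold: move[0]->R => RURULLD (positions: [(0, 0), (1, 0), (1, 1), (2, 1), (2, 2), (1, 2), (0, 2), (0, 1)])

Answer: (0,0) (1,0) (1,1) (2,1) (2,2) (1,2) (0,2) (0,1)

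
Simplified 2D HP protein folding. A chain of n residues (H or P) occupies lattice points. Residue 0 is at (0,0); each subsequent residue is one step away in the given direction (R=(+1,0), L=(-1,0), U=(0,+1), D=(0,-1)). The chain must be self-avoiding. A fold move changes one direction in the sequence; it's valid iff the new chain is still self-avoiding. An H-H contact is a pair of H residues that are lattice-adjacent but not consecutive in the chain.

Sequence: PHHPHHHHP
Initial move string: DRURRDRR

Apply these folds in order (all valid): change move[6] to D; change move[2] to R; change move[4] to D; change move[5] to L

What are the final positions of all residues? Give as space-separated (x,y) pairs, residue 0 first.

Answer: (0,0) (0,-1) (1,-1) (2,-1) (3,-1) (3,-2) (2,-2) (2,-3) (3,-3)

Derivation:
Initial moves: DRURRDRR
Fold: move[6]->D => DRURRDDR (positions: [(0, 0), (0, -1), (1, -1), (1, 0), (2, 0), (3, 0), (3, -1), (3, -2), (4, -2)])
Fold: move[2]->R => DRRRRDDR (positions: [(0, 0), (0, -1), (1, -1), (2, -1), (3, -1), (4, -1), (4, -2), (4, -3), (5, -3)])
Fold: move[4]->D => DRRRDDDR (positions: [(0, 0), (0, -1), (1, -1), (2, -1), (3, -1), (3, -2), (3, -3), (3, -4), (4, -4)])
Fold: move[5]->L => DRRRDLDR (positions: [(0, 0), (0, -1), (1, -1), (2, -1), (3, -1), (3, -2), (2, -2), (2, -3), (3, -3)])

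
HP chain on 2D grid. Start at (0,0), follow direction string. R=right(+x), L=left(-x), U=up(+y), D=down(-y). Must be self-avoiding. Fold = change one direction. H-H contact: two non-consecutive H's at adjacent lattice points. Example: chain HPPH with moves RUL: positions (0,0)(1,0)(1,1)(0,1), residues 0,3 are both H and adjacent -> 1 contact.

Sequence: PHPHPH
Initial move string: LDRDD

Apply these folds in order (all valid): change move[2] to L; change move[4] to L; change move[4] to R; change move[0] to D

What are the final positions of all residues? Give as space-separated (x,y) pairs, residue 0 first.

Initial moves: LDRDD
Fold: move[2]->L => LDLDD (positions: [(0, 0), (-1, 0), (-1, -1), (-2, -1), (-2, -2), (-2, -3)])
Fold: move[4]->L => LDLDL (positions: [(0, 0), (-1, 0), (-1, -1), (-2, -1), (-2, -2), (-3, -2)])
Fold: move[4]->R => LDLDR (positions: [(0, 0), (-1, 0), (-1, -1), (-2, -1), (-2, -2), (-1, -2)])
Fold: move[0]->D => DDLDR (positions: [(0, 0), (0, -1), (0, -2), (-1, -2), (-1, -3), (0, -3)])

Answer: (0,0) (0,-1) (0,-2) (-1,-2) (-1,-3) (0,-3)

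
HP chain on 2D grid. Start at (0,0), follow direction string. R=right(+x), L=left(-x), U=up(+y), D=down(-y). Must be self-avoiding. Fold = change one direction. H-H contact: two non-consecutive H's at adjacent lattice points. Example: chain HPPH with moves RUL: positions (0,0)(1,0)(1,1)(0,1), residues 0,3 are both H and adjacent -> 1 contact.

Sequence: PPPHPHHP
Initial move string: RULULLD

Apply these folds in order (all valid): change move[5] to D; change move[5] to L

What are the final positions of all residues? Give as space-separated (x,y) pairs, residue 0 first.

Answer: (0,0) (1,0) (1,1) (0,1) (0,2) (-1,2) (-2,2) (-2,1)

Derivation:
Initial moves: RULULLD
Fold: move[5]->D => RULULDD (positions: [(0, 0), (1, 0), (1, 1), (0, 1), (0, 2), (-1, 2), (-1, 1), (-1, 0)])
Fold: move[5]->L => RULULLD (positions: [(0, 0), (1, 0), (1, 1), (0, 1), (0, 2), (-1, 2), (-2, 2), (-2, 1)])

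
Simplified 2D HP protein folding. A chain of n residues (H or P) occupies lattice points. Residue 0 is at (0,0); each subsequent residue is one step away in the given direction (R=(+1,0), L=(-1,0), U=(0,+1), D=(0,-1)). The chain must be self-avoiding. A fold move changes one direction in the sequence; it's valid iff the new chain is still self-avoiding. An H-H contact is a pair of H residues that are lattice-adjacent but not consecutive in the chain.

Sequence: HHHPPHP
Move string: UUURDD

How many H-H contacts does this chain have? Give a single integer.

Positions: [(0, 0), (0, 1), (0, 2), (0, 3), (1, 3), (1, 2), (1, 1)]
H-H contact: residue 2 @(0,2) - residue 5 @(1, 2)

Answer: 1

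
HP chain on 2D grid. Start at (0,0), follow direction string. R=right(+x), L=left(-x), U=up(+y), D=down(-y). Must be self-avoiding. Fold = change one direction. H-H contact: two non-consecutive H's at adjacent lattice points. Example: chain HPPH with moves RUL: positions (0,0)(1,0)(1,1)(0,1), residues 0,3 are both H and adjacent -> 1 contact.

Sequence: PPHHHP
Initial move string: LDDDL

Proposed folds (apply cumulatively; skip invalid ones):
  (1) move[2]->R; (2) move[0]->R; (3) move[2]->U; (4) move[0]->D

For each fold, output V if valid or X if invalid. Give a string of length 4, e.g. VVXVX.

Answer: VVXV

Derivation:
Initial: LDDDL -> [(0, 0), (-1, 0), (-1, -1), (-1, -2), (-1, -3), (-2, -3)]
Fold 1: move[2]->R => LDRDL VALID
Fold 2: move[0]->R => RDRDL VALID
Fold 3: move[2]->U => RDUDL INVALID (collision), skipped
Fold 4: move[0]->D => DDRDL VALID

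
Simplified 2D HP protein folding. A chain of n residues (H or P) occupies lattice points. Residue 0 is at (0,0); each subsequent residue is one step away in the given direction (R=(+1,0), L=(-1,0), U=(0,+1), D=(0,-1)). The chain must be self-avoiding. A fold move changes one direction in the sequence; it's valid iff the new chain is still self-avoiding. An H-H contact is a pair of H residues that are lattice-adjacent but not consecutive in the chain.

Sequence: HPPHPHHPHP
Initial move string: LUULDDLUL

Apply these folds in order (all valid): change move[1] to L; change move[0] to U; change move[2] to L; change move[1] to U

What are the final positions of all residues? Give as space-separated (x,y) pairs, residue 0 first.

Initial moves: LUULDDLUL
Fold: move[1]->L => LLULDDLUL (positions: [(0, 0), (-1, 0), (-2, 0), (-2, 1), (-3, 1), (-3, 0), (-3, -1), (-4, -1), (-4, 0), (-5, 0)])
Fold: move[0]->U => ULULDDLUL (positions: [(0, 0), (0, 1), (-1, 1), (-1, 2), (-2, 2), (-2, 1), (-2, 0), (-3, 0), (-3, 1), (-4, 1)])
Fold: move[2]->L => ULLLDDLUL (positions: [(0, 0), (0, 1), (-1, 1), (-2, 1), (-3, 1), (-3, 0), (-3, -1), (-4, -1), (-4, 0), (-5, 0)])
Fold: move[1]->U => UULLDDLUL (positions: [(0, 0), (0, 1), (0, 2), (-1, 2), (-2, 2), (-2, 1), (-2, 0), (-3, 0), (-3, 1), (-4, 1)])

Answer: (0,0) (0,1) (0,2) (-1,2) (-2,2) (-2,1) (-2,0) (-3,0) (-3,1) (-4,1)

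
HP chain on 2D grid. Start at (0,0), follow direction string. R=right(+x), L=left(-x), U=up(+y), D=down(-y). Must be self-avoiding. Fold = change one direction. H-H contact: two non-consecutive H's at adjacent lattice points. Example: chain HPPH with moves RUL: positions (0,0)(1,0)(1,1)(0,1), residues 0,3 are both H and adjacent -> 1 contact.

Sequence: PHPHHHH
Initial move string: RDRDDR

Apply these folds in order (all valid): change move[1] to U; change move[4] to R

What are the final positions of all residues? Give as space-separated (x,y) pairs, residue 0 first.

Initial moves: RDRDDR
Fold: move[1]->U => RURDDR (positions: [(0, 0), (1, 0), (1, 1), (2, 1), (2, 0), (2, -1), (3, -1)])
Fold: move[4]->R => RURDRR (positions: [(0, 0), (1, 0), (1, 1), (2, 1), (2, 0), (3, 0), (4, 0)])

Answer: (0,0) (1,0) (1,1) (2,1) (2,0) (3,0) (4,0)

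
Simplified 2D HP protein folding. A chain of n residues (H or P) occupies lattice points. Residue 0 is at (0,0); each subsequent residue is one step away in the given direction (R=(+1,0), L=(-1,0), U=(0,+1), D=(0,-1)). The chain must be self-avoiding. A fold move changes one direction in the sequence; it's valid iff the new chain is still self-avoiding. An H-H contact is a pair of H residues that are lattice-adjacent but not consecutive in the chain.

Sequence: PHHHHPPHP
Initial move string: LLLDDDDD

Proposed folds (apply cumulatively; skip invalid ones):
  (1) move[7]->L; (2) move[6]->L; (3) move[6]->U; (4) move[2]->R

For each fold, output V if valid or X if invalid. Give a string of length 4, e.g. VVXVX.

Answer: VVXX

Derivation:
Initial: LLLDDDDD -> [(0, 0), (-1, 0), (-2, 0), (-3, 0), (-3, -1), (-3, -2), (-3, -3), (-3, -4), (-3, -5)]
Fold 1: move[7]->L => LLLDDDDL VALID
Fold 2: move[6]->L => LLLDDDLL VALID
Fold 3: move[6]->U => LLLDDDUL INVALID (collision), skipped
Fold 4: move[2]->R => LLRDDDLL INVALID (collision), skipped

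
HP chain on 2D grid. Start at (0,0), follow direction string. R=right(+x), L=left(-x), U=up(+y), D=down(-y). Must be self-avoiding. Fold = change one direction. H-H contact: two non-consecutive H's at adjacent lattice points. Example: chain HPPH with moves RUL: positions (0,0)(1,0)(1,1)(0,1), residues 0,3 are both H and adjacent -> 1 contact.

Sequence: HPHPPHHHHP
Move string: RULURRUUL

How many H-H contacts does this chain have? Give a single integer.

Answer: 1

Derivation:
Positions: [(0, 0), (1, 0), (1, 1), (0, 1), (0, 2), (1, 2), (2, 2), (2, 3), (2, 4), (1, 4)]
H-H contact: residue 2 @(1,1) - residue 5 @(1, 2)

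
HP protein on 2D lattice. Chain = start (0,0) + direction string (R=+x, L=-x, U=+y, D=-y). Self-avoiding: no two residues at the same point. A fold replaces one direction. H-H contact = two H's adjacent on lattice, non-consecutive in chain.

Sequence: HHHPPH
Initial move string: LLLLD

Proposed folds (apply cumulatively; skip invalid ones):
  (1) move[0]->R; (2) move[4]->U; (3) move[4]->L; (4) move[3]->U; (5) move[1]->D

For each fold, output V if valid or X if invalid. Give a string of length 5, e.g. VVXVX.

Initial: LLLLD -> [(0, 0), (-1, 0), (-2, 0), (-3, 0), (-4, 0), (-4, -1)]
Fold 1: move[0]->R => RLLLD INVALID (collision), skipped
Fold 2: move[4]->U => LLLLU VALID
Fold 3: move[4]->L => LLLLL VALID
Fold 4: move[3]->U => LLLUL VALID
Fold 5: move[1]->D => LDLUL VALID

Answer: XVVVV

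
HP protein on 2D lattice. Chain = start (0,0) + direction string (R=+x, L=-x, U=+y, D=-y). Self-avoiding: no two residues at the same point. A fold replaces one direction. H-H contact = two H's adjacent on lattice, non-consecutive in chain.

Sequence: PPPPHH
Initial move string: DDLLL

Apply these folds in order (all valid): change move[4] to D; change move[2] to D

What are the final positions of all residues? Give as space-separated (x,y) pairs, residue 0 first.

Initial moves: DDLLL
Fold: move[4]->D => DDLLD (positions: [(0, 0), (0, -1), (0, -2), (-1, -2), (-2, -2), (-2, -3)])
Fold: move[2]->D => DDDLD (positions: [(0, 0), (0, -1), (0, -2), (0, -3), (-1, -3), (-1, -4)])

Answer: (0,0) (0,-1) (0,-2) (0,-3) (-1,-3) (-1,-4)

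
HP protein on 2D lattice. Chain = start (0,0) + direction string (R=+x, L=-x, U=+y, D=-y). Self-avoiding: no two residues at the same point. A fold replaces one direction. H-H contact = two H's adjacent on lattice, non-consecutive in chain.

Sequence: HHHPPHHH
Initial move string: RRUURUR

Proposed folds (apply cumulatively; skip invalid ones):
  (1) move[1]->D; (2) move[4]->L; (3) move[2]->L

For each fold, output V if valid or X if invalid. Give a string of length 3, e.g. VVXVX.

Initial: RRUURUR -> [(0, 0), (1, 0), (2, 0), (2, 1), (2, 2), (3, 2), (3, 3), (4, 3)]
Fold 1: move[1]->D => RDUURUR INVALID (collision), skipped
Fold 2: move[4]->L => RRUULUR VALID
Fold 3: move[2]->L => RRLULUR INVALID (collision), skipped

Answer: XVX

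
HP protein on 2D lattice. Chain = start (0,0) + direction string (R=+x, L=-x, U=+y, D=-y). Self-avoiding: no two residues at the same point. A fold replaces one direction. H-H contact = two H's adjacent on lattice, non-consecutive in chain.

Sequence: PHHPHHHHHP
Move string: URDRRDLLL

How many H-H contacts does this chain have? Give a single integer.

Positions: [(0, 0), (0, 1), (1, 1), (1, 0), (2, 0), (3, 0), (3, -1), (2, -1), (1, -1), (0, -1)]
H-H contact: residue 4 @(2,0) - residue 7 @(2, -1)

Answer: 1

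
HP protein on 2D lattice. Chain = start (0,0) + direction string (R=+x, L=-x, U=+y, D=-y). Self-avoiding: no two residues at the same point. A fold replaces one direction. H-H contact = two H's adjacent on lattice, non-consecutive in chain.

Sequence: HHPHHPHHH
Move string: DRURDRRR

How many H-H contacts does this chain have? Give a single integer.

Answer: 1

Derivation:
Positions: [(0, 0), (0, -1), (1, -1), (1, 0), (2, 0), (2, -1), (3, -1), (4, -1), (5, -1)]
H-H contact: residue 0 @(0,0) - residue 3 @(1, 0)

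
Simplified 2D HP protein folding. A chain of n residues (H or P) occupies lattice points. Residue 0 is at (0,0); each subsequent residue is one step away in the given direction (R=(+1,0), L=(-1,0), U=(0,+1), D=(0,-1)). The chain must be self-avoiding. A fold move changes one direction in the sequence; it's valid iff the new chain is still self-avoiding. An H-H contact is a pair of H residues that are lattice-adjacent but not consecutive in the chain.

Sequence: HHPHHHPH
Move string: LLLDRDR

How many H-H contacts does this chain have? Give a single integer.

Answer: 0

Derivation:
Positions: [(0, 0), (-1, 0), (-2, 0), (-3, 0), (-3, -1), (-2, -1), (-2, -2), (-1, -2)]
No H-H contacts found.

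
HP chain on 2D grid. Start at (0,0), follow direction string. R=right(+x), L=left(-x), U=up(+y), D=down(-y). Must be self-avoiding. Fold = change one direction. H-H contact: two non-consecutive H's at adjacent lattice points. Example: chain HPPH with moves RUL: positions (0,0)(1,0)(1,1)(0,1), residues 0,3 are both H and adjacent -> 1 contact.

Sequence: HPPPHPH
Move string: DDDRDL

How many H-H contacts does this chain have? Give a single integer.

Answer: 0

Derivation:
Positions: [(0, 0), (0, -1), (0, -2), (0, -3), (1, -3), (1, -4), (0, -4)]
No H-H contacts found.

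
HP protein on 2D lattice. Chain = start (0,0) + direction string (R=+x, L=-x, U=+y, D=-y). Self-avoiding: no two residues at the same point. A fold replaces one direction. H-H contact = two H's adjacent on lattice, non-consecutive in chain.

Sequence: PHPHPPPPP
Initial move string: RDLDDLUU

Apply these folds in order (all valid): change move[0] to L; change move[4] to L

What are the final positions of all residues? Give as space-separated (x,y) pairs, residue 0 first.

Answer: (0,0) (-1,0) (-1,-1) (-2,-1) (-2,-2) (-3,-2) (-4,-2) (-4,-1) (-4,0)

Derivation:
Initial moves: RDLDDLUU
Fold: move[0]->L => LDLDDLUU (positions: [(0, 0), (-1, 0), (-1, -1), (-2, -1), (-2, -2), (-2, -3), (-3, -3), (-3, -2), (-3, -1)])
Fold: move[4]->L => LDLDLLUU (positions: [(0, 0), (-1, 0), (-1, -1), (-2, -1), (-2, -2), (-3, -2), (-4, -2), (-4, -1), (-4, 0)])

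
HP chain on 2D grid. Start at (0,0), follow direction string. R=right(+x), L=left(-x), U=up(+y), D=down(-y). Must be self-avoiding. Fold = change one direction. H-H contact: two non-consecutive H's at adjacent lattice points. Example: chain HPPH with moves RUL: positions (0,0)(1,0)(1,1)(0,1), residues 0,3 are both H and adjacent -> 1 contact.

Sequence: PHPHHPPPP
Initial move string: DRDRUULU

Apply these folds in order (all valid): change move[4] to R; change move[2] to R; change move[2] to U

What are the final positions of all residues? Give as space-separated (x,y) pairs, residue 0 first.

Answer: (0,0) (0,-1) (1,-1) (1,0) (2,0) (3,0) (3,1) (2,1) (2,2)

Derivation:
Initial moves: DRDRUULU
Fold: move[4]->R => DRDRRULU (positions: [(0, 0), (0, -1), (1, -1), (1, -2), (2, -2), (3, -2), (3, -1), (2, -1), (2, 0)])
Fold: move[2]->R => DRRRRULU (positions: [(0, 0), (0, -1), (1, -1), (2, -1), (3, -1), (4, -1), (4, 0), (3, 0), (3, 1)])
Fold: move[2]->U => DRURRULU (positions: [(0, 0), (0, -1), (1, -1), (1, 0), (2, 0), (3, 0), (3, 1), (2, 1), (2, 2)])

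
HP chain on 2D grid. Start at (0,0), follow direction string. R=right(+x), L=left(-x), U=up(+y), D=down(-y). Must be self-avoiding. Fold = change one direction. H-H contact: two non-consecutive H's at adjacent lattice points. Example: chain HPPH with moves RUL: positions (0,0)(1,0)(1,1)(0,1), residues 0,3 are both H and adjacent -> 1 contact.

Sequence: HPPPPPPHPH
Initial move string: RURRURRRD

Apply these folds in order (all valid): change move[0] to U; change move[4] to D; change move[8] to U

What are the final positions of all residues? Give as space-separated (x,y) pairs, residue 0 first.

Answer: (0,0) (0,1) (0,2) (1,2) (2,2) (2,1) (3,1) (4,1) (5,1) (5,2)

Derivation:
Initial moves: RURRURRRD
Fold: move[0]->U => UURRURRRD (positions: [(0, 0), (0, 1), (0, 2), (1, 2), (2, 2), (2, 3), (3, 3), (4, 3), (5, 3), (5, 2)])
Fold: move[4]->D => UURRDRRRD (positions: [(0, 0), (0, 1), (0, 2), (1, 2), (2, 2), (2, 1), (3, 1), (4, 1), (5, 1), (5, 0)])
Fold: move[8]->U => UURRDRRRU (positions: [(0, 0), (0, 1), (0, 2), (1, 2), (2, 2), (2, 1), (3, 1), (4, 1), (5, 1), (5, 2)])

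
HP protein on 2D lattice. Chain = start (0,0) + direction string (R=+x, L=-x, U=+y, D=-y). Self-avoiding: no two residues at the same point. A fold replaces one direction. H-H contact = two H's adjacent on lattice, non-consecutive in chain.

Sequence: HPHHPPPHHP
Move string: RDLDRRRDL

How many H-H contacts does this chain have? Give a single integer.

Answer: 1

Derivation:
Positions: [(0, 0), (1, 0), (1, -1), (0, -1), (0, -2), (1, -2), (2, -2), (3, -2), (3, -3), (2, -3)]
H-H contact: residue 0 @(0,0) - residue 3 @(0, -1)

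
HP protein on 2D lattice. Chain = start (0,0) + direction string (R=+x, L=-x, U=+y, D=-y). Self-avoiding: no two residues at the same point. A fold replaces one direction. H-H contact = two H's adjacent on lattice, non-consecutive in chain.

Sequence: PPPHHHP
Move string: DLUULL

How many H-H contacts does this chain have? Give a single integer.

Positions: [(0, 0), (0, -1), (-1, -1), (-1, 0), (-1, 1), (-2, 1), (-3, 1)]
No H-H contacts found.

Answer: 0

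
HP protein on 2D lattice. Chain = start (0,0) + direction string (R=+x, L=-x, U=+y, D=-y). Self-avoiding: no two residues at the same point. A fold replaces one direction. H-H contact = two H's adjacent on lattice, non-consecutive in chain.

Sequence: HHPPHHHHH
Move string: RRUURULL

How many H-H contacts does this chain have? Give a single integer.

Positions: [(0, 0), (1, 0), (2, 0), (2, 1), (2, 2), (3, 2), (3, 3), (2, 3), (1, 3)]
H-H contact: residue 4 @(2,2) - residue 7 @(2, 3)

Answer: 1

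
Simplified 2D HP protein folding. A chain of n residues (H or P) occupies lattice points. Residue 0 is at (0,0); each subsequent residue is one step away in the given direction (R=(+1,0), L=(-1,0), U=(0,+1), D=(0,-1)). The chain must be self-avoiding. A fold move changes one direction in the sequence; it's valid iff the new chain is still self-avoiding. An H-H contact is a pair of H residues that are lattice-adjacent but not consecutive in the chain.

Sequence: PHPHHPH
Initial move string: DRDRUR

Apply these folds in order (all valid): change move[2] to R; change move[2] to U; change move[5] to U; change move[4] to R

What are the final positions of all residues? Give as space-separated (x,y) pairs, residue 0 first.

Answer: (0,0) (0,-1) (1,-1) (1,0) (2,0) (3,0) (3,1)

Derivation:
Initial moves: DRDRUR
Fold: move[2]->R => DRRRUR (positions: [(0, 0), (0, -1), (1, -1), (2, -1), (3, -1), (3, 0), (4, 0)])
Fold: move[2]->U => DRURUR (positions: [(0, 0), (0, -1), (1, -1), (1, 0), (2, 0), (2, 1), (3, 1)])
Fold: move[5]->U => DRURUU (positions: [(0, 0), (0, -1), (1, -1), (1, 0), (2, 0), (2, 1), (2, 2)])
Fold: move[4]->R => DRURRU (positions: [(0, 0), (0, -1), (1, -1), (1, 0), (2, 0), (3, 0), (3, 1)])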